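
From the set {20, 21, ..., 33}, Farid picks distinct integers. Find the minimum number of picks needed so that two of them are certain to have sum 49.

10

Two chosen integers sum to 49 exactly when both halves of some pair {x, 49−x} with 20 ≤ x ≤ 49−x ≤ 29 are chosen — 5 such pairs.
The remaining 4 elements (those with no distinct partner in range) can never complete a 49-sum, so the worst case takes all of them and one from each pair: 4 + 5 = 9.
By pigeonhole, the 10th integer has to be the second member of some pair, so 9 + 1 = 10.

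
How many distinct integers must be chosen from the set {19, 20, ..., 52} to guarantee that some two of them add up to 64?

Two chosen integers sum to 64 exactly when both halves of some pair {x, 64−x} with 19 ≤ x ≤ 64−x ≤ 45 are chosen — 13 such pairs.
The remaining 8 elements (those with no distinct partner in range) can never complete a 64-sum, so the worst case takes all of them and one from each pair: 8 + 13 = 21.
The 22nd integer has to be the second member of some pair, so 21 + 1 = 22.

22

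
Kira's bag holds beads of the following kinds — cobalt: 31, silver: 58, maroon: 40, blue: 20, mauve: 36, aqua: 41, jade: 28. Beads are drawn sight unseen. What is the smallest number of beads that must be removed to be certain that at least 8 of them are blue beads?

242

In the worst case for collecting blue beads, every non-blue bead comes out first.
There are 31 + 58 + 40 + 36 + 41 + 28 = 234 non-blue beads altogether.
After those, each further bead must be blue, so 234 + 8 = 242 draws guarantee 8 blue beads.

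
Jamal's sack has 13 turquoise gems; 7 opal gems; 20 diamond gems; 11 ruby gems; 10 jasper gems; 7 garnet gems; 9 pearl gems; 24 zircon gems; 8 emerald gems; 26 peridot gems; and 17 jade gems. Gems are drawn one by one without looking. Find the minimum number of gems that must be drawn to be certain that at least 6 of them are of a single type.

56

Pigeonhole: put each drawn gem into a box by type. The largest draw with every box below 6 takes min(count, 5) from each type.
Σ min(cᵢ, 5) = 5 + 5 + 5 + 5 + 5 + 5 + 5 + 5 + 5 + 5 + 5 = 55.
Draw number 55 + 1 = 56 must push one box to 6.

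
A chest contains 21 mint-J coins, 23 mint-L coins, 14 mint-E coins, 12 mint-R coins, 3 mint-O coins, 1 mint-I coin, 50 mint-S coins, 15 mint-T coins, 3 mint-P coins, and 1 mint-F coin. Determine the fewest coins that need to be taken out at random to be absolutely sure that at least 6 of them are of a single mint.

The 10 mints are the holes; the coins drawn are the pigeons.
To avoid 6 of any one mint, the worst case takes at most 5 of each mint, or every coin of a mint that has fewer than 5.
That gives 5 + 5 + 5 + 5 + 3 + 1 + 5 + 5 + 3 + 1 = 38 coins with no mint reaching 6.
The next coin forces some mint to 6, so 38 + 1 = 39.

39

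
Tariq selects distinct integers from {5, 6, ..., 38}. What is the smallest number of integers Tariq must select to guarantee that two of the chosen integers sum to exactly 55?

Two chosen integers sum to 55 exactly when both halves of some pair {x, 55−x} with 17 ≤ x ≤ 55−x ≤ 38 are chosen — 11 such pairs.
The remaining 12 elements (those with no distinct partner in range) can never complete a 55-sum, so the worst case takes all of them and one from each pair: 12 + 11 = 23.
The 24th integer has to be the second member of some pair, so 23 + 1 = 24.

24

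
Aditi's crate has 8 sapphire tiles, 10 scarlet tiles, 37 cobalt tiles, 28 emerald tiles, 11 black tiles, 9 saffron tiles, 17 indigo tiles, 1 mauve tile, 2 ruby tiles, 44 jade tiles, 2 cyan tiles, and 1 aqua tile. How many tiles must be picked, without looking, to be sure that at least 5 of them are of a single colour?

39

An adversary could hand out at most 4 tiles per colour (4 colours run out sooner): 4 + 4 + 4 + 4 + 4 + 4 + 4 + 1 + 2 + 4 + 2 + 1 = 38 tiles and still no colour has 5.
Pigeonhole: one more tile lands in a colour already at 4, so 39 draws are enough and 38 are not.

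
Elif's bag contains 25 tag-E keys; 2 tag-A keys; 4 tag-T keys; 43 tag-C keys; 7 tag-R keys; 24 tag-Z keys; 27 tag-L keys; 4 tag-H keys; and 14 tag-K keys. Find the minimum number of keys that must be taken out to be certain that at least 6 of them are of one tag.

41

Put each drawn key into a box by tag. The largest draw with every box below 6 takes min(count, 5) from each tag; tags with fewer than 5 contribute all they have.
Σ min(cᵢ, 5) = 5 + 2 + 4 + 5 + 5 + 5 + 5 + 4 + 5 = 40.
Draw number 40 + 1 = 41 must push one box to 6.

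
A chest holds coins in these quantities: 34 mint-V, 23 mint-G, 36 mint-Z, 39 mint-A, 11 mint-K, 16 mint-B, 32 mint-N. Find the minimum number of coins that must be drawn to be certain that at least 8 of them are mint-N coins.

167

In the worst case for collecting mint-N coins, every non-mint-N coin comes out first.
There are 34 + 23 + 36 + 39 + 11 + 16 = 159 non-mint-N coins altogether.
After those, each further coin must be mint-N, so 159 + 8 = 167 draws guarantee 8 mint-N coins.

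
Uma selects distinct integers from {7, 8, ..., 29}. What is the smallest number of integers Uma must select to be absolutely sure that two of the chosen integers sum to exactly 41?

15

Group the elements by complementary pair {x, 41−x}: {12,29}, {13,28}, {14,27}, …, giving 9 two-element pairs and 5 integers whose partner 41−x falls outside [7,29].
By pigeonhole, treating each of those 14 groups as a pigeonhole, one can pick one integer per group — 14 integers — with no two summing to 41.
The 15th integer lands in an occupied pair, forcing a sum of 41.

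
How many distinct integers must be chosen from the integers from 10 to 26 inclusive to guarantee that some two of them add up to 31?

Two chosen integers sum to 31 exactly when both halves of some pair {x, 31−x} with 10 ≤ x ≤ 31−x ≤ 21 are chosen — 6 such pairs.
The remaining 5 elements (those with no distinct partner in range) can never complete a 31-sum, so the worst case takes all of them and one from each pair: 5 + 6 = 11.
By the pigeonhole principle, the 12th integer has to be the second member of some pair, so 11 + 1 = 12.

12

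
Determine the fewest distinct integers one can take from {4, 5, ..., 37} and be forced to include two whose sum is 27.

25

A set avoiding the sum 27 can contain at most one of each pair {x, 27−x}, plus the 14 elements whose complement lies outside the range.
The integers 14, …, 37 (24 of them) are such a set: any two sum to at least 14+15 = 29 > 27.
By the pigeonhole principle, any 25th integer completes one of the 10 pairs, so 25 choices force a sum of 27.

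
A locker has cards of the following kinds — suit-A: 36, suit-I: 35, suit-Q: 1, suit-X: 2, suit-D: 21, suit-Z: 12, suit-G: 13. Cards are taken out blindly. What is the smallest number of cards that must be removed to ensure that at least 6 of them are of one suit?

Pigeonhole: put each drawn card into a box by suit. The largest draw with every box below 6 takes min(count, 5) from each suit; suits with fewer than 5 contribute all they have.
Σ min(cᵢ, 5) = 5 + 5 + 1 + 2 + 5 + 5 + 5 = 28.
Draw number 28 + 1 = 29 must push one box to 6.

29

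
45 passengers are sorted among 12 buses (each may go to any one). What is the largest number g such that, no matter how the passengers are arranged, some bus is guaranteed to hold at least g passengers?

The 12 buses are the holes and the 45 passengers are the pigeons.
If every bus held at most 3 passengers, the total would be at most 12 × 3 = 36, which is less than 45.
So some bus holds at least ⌈45/12⌉ = 4 passengers.

4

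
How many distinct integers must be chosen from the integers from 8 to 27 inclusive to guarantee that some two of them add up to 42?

15

Group the elements by complementary pair {x, 42−x}: {15,27}, {16,26}, {17,25}, …, giving 6 two-element pairs, the single value 21 (it cannot pair with itself since the integers are distinct), and 7 integers whose partner 42−x falls outside [8,27].
By the pigeonhole principle, treating each of those 14 groups as a pigeonhole, one can pick one integer per group — 14 integers — with no two summing to 42.
The 15th integer lands in an occupied pair, forcing a sum of 42.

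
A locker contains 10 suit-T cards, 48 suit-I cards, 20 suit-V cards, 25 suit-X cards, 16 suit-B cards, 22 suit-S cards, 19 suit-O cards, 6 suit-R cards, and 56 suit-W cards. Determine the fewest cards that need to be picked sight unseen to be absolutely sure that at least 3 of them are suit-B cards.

209

In the worst case for collecting suit-B cards, every non-suit-B card comes out first.
There are 10 + 48 + 20 + 25 + 22 + 19 + 6 + 56 = 206 non-suit-B cards altogether.
After those, each further card must be suit-B, so 206 + 3 = 209 draws guarantee 3 suit-B cards.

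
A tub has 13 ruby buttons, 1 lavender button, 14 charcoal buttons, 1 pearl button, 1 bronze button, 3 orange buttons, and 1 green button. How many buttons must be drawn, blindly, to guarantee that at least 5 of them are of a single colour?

16

By the pigeonhole principle, the 7 colours are the holes; the buttons drawn are the pigeons.
To avoid 5 of any one colour, the worst case takes at most 4 of each colour, or every button of a colour that has fewer than 4.
That gives 4 + 1 + 4 + 1 + 1 + 3 + 1 = 15 buttons with no colour reaching 5.
The next button forces some colour to 5, so 15 + 1 = 16.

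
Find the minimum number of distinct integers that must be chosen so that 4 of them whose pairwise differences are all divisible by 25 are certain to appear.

Integers whose pairwise differences are multiples of 25 are exactly those sharing a remainder mod 25. By pigeonhole, the 25 residue classes mod 25 are the pigeonholes.
With 75 integers one could put 3 in each residue class and have no class reach 4.
The 76th integer pushes some class to 4, so 25·3 + 1 = 76.

76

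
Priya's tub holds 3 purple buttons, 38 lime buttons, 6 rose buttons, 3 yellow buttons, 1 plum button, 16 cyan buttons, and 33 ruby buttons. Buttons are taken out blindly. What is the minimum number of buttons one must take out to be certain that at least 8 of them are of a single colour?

35

The 7 colours are the holes; the buttons drawn are the pigeons.
To avoid 8 of any one colour, the worst case takes at most 7 of each colour, or every button of a colour that has fewer than 7.
That gives 3 + 7 + 6 + 3 + 1 + 7 + 7 = 34 buttons with no colour reaching 8.
The next button forces some colour to 8, so 34 + 1 = 35.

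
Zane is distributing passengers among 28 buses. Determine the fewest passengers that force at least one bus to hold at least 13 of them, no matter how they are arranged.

337

With 336 passengers one could put exactly 12 in each of the 28 buses, and no bus would reach 13.
One more passenger must land in a bus that already has 12, giving it 13.
So 28 × 12 + 1 = 337 passengers are required.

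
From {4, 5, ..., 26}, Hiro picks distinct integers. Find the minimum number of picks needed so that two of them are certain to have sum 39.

17

Two chosen integers sum to 39 exactly when both halves of some pair {x, 39−x} with 13 ≤ x ≤ 39−x ≤ 26 are chosen — 7 such pairs.
The remaining 9 elements (those with no distinct partner in range) can never complete a 39-sum, so the worst case takes all of them and one from each pair: 9 + 7 = 16.
The 17th integer has to be the second member of some pair, so 16 + 1 = 17.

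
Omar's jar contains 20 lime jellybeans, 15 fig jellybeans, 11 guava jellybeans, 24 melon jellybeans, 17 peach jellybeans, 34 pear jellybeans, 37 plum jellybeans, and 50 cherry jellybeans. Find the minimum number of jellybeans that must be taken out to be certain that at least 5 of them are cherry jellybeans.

163

In the worst case for collecting cherry jellybeans, every non-cherry jellybean comes out first.
There are 20 + 15 + 11 + 24 + 17 + 34 + 37 = 158 non-cherry jellybeans altogether.
After those, each further jellybean must be cherry, so 158 + 5 = 163 draws guarantee 5 cherry jellybeans.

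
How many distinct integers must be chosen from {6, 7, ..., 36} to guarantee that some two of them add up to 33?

Two chosen integers sum to 33 exactly when both halves of some pair {x, 33−x} with 6 ≤ x ≤ 33−x ≤ 27 are chosen — 11 such pairs.
The remaining 9 elements (those with no distinct partner in range) can never complete a 33-sum, so the worst case takes all of them and one from each pair: 9 + 11 = 20.
By pigeonhole, the 21st integer has to be the second member of some pair, so 20 + 1 = 21.

21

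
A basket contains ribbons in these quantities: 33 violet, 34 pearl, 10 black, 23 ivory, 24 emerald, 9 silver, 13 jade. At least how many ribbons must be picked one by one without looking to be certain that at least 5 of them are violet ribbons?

118

In the worst case for collecting violet ribbons, every non-violet ribbon comes out first.
There are 34 + 10 + 23 + 24 + 9 + 13 = 113 non-violet ribbons altogether.
After those, each further ribbon must be violet, so 113 + 5 = 118 draws guarantee 5 violet ribbons.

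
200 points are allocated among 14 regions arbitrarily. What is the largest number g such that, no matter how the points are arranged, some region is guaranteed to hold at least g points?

15

By the pigeonhole principle, the 14 regions are the holes and the 200 points are the pigeons.
If every region held at most 14 points, the total would be at most 14 × 14 = 196, which is less than 200.
So some region holds at least ⌈200/14⌉ = 15 points.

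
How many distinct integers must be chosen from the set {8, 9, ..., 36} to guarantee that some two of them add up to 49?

Group the elements by complementary pair {x, 49−x}: {13,36}, {14,35}, {15,34}, …, giving 12 two-element pairs and 5 integers whose partner 49−x falls outside [8,36].
By the pigeonhole principle, treating each of those 17 groups as a pigeonhole, one can pick one integer per group — 17 integers — with no two summing to 49.
The 18th integer lands in an occupied pair, forcing a sum of 49.

18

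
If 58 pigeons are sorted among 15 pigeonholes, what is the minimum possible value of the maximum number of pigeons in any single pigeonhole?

4

The 15 pigeonholes are the holes and the 58 pigeons are the pigeons.
If every pigeonhole held at most 3 pigeons, the total would be at most 15 × 3 = 45, which is less than 58.
So some pigeonhole holds at least ⌈58/15⌉ = 4 pigeons.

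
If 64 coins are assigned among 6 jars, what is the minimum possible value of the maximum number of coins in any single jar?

By pigeonhole, the 6 jars are the holes and the 64 coins are the pigeons.
If every jar held at most 10 coins, the total would be at most 6 × 10 = 60, which is less than 64.
So some jar holds at least ⌈64/6⌉ = 11 coins.

11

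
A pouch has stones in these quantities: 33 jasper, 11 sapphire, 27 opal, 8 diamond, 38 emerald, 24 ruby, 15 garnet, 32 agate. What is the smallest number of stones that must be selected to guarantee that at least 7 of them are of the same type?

The 8 types are the holes; the stones drawn are the pigeons.
To avoid 7 of any one type, the worst case takes at most 6 of each type.
That gives 6 + 6 + 6 + 6 + 6 + 6 + 6 + 6 = 48 stones with no type reaching 7.
The next stone forces some type to 7, so 48 + 1 = 49.

49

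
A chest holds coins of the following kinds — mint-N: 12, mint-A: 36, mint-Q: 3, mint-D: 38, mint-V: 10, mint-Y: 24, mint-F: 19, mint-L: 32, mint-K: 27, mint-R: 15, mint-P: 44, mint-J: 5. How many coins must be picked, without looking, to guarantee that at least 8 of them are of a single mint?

Pigeonhole: put each drawn coin into a box by mint. The largest draw with every box below 8 takes min(count, 7) from each mint; mints with fewer than 7 contribute all they have.
Σ min(cᵢ, 7) = 7 + 7 + 3 + 7 + 7 + 7 + 7 + 7 + 7 + 7 + 7 + 5 = 78.
Draw number 78 + 1 = 79 must push one box to 8.

79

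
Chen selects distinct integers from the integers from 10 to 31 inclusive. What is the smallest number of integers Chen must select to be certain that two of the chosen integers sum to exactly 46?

Two chosen integers sum to 46 exactly when both halves of some pair {x, 46−x} with 15 ≤ x ≤ 46−x ≤ 31 are chosen — 8 such pairs.
The remaining 6 elements (those with no distinct partner in range) can never complete a 46-sum, so the worst case takes all of them and one from each pair: 6 + 8 = 14.
By the pigeonhole principle, the 15th integer has to be the second member of some pair, so 14 + 1 = 15.

15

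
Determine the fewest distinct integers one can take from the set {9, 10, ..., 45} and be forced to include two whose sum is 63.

A set avoiding the sum 63 can contain at most one of each pair {x, 63−x}, plus the 9 elements whose complement lies outside the range.
The integers 9, …, 31 (23 of them) are such a set: any two sum to at least 9+10 = 19 and at most 30+31 = 61 < 63.
Any 24th integer completes one of the 14 pairs, so 24 choices force a sum of 63.

24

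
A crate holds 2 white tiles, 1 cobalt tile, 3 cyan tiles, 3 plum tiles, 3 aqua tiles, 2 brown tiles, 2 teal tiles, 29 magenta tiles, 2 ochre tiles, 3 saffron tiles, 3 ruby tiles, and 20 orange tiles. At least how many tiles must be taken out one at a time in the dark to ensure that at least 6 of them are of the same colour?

35

An adversary could hand out at most 5 tiles per colour (10 colours run out sooner): 2 + 1 + 3 + 3 + 3 + 2 + 2 + 5 + 2 + 3 + 3 + 5 = 34 tiles and still no colour has 6.
One more tile lands in a colour already at 5, so 35 draws are enough and 34 are not.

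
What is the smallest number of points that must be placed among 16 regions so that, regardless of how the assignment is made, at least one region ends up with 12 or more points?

177

With 176 points one could put exactly 11 in each of the 16 regions, and no region would reach 12.
One more point must land in a region that already has 11, giving it 12.
So 16 × 11 + 1 = 177 points are required.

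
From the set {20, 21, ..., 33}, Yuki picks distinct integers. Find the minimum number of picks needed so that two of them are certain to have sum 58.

11

Group the elements by complementary pair {x, 58−x}: {25,33}, {26,32}, {27,31}, …, giving 4 two-element pairs, the single value 29 (it cannot pair with itself since the integers are distinct), and 5 integers whose partner 58−x falls outside [20,33].
By the pigeonhole principle, treating each of those 10 groups as a pigeonhole, one can pick one integer per group — 10 integers — with no two summing to 58.
The 11th integer lands in an occupied pair, forcing a sum of 58.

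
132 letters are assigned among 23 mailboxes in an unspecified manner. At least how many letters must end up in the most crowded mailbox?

The 23 mailboxes are the holes and the 132 letters are the pigeons.
If every mailbox held at most 5 letters, the total would be at most 23 × 5 = 115, which is less than 132.
So some mailbox holds at least ⌈132/23⌉ = 6 letters.

6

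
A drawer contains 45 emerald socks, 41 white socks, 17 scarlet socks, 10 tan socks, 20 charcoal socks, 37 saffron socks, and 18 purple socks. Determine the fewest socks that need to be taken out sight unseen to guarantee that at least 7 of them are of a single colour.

An adversary could hand out at most 6 socks per colour: 6 + 6 + 6 + 6 + 6 + 6 + 6 = 42 socks and still no colour has 7.
One more sock lands in a colour already at 6, so 43 draws are enough and 42 are not.

43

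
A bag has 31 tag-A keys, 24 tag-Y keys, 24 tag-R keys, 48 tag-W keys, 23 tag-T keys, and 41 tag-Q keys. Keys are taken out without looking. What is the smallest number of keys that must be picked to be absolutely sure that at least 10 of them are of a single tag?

55

Pigeonhole: put each drawn key into a box by tag. The largest draw with every box below 10 takes min(count, 9) from each tag.
Σ min(cᵢ, 9) = 9 + 9 + 9 + 9 + 9 + 9 = 54.
Draw number 54 + 1 = 55 must push one box to 10.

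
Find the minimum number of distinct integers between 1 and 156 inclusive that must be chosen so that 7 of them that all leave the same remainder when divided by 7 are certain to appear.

The 7 residue classes mod 7 are the pigeonholes.
With 42 integers one could put 6 in each residue class and have no class reach 7.
The 43rd integer pushes some class to 7, so 7·6 + 1 = 43.

43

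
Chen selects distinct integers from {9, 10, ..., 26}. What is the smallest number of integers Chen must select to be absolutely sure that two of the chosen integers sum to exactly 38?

Two chosen integers sum to 38 exactly when both halves of some pair {x, 38−x} with 12 ≤ x ≤ 38−x ≤ 26 are chosen — 7 such pairs.
The remaining 4 elements (those with no distinct partner in range) can never complete a 38-sum, so the worst case takes all of them and one from each pair: 4 + 7 = 11.
By the pigeonhole principle, the 12th integer has to be the second member of some pair, so 11 + 1 = 12.

12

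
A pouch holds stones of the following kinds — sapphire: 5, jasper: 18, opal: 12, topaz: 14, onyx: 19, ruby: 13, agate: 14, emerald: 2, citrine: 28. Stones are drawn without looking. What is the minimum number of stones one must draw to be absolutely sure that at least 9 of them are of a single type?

Pigeonhole: put each drawn stone into a box by type. The largest draw with every box below 9 takes min(count, 8) from each type; types with fewer than 8 contribute all they have.
Σ min(cᵢ, 8) = 5 + 8 + 8 + 8 + 8 + 8 + 8 + 2 + 8 = 63.
Draw number 63 + 1 = 64 must push one box to 9.

64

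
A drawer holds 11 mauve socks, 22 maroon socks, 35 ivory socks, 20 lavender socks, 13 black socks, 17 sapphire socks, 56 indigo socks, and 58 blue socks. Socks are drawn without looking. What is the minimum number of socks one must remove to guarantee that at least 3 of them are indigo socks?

In the worst case for collecting indigo socks, every non-indigo sock comes out first.
There are 11 + 22 + 35 + 20 + 13 + 17 + 58 = 176 non-indigo socks altogether.
After those, each further sock must be indigo, so 176 + 3 = 179 draws guarantee 3 indigo socks.

179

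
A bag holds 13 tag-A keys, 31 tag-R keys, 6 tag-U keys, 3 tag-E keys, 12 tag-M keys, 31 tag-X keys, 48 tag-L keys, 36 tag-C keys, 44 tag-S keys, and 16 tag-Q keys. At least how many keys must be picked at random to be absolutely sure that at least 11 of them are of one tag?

An adversary could hand out at most 10 keys per tag (tag-U, tag-E run out sooner): 10 + 10 + 6 + 3 + 10 + 10 + 10 + 10 + 10 + 10 = 89 keys and still no tag has 11.
One more key lands in a tag already at 10, so 90 draws are enough and 89 are not.

90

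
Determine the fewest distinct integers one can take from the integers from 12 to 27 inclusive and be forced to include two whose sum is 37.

10

A set avoiding the sum 37 can contain at most one of each pair {x, 37−x}, plus the 2 elements whose complement lies outside the range.
The integers 19, …, 27 (9 of them) are such a set: any two sum to at least 19+20 = 39 > 37.
Any 10th integer completes one of the 7 pairs, so 10 choices force a sum of 37.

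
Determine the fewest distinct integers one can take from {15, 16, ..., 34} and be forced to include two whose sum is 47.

Group the elements by complementary pair {x, 47−x}: {15,32}, {16,31}, {17,30}, …, giving 9 two-element pairs and 2 integers whose partner 47−x falls outside [15,34].
Pigeonhole: treating each of those 11 groups as a pigeonhole, one can pick one integer per group — 11 integers — with no two summing to 47.
The 12th integer lands in an occupied pair, forcing a sum of 47.

12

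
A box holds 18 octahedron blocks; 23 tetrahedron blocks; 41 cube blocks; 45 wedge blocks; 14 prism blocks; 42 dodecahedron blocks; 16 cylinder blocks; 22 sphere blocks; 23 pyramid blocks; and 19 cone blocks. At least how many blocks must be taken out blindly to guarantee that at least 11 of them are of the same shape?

An adversary could hand out at most 10 blocks per shape: 10 + 10 + 10 + 10 + 10 + 10 + 10 + 10 + 10 + 10 = 100 blocks and still no shape has 11.
By the pigeonhole principle, one more block lands in a shape already at 10, so 101 draws are enough and 100 are not.

101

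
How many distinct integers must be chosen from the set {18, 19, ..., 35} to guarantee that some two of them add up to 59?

A set avoiding the sum 59 can contain at most one of each pair {x, 59−x}, plus the 6 elements whose complement lies outside the range.
The integers 18, …, 29 (12 of them) are such a set: any two sum to at least 18+19 = 37 and at most 28+29 = 57 < 59.
Any 13th integer completes one of the 6 pairs, so 13 choices force a sum of 59.

13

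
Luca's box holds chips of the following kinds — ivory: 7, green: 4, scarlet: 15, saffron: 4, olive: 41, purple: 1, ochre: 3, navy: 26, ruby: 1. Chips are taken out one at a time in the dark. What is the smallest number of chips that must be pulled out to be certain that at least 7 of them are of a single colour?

38

The 9 colours are the holes; the chips drawn are the pigeons.
To avoid 7 of any one colour, the worst case takes at most 6 of each colour, or every chip of a colour that has fewer than 6.
That gives 6 + 4 + 6 + 4 + 6 + 1 + 3 + 6 + 1 = 37 chips with no colour reaching 7.
The next chip forces some colour to 7, so 37 + 1 = 38.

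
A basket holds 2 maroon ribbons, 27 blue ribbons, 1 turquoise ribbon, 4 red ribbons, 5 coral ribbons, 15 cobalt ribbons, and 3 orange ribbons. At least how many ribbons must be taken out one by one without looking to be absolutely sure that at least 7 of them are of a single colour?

By the pigeonhole principle, the 7 colours are the holes; the ribbons drawn are the pigeons.
To avoid 7 of any one colour, the worst case takes at most 6 of each colour, or every ribbon of a colour that has fewer than 6.
That gives 2 + 6 + 1 + 4 + 5 + 6 + 3 = 27 ribbons with no colour reaching 7.
The next ribbon forces some colour to 7, so 27 + 1 = 28.

28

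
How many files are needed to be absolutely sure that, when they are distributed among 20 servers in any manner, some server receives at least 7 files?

With 120 files one could put exactly 6 in each of the 20 servers, and no server would reach 7.
One more file must land in a server that already has 6, giving it 7.
So 20 × 6 + 1 = 121 files are required.

121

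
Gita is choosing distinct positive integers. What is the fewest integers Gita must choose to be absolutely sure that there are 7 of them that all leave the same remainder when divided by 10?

Pigeonhole: the 10 residue classes mod 10 are the pigeonholes.
With 60 integers one could put 6 in each residue class and have no class reach 7.
The 61st integer pushes some class to 7, so 10·6 + 1 = 61.

61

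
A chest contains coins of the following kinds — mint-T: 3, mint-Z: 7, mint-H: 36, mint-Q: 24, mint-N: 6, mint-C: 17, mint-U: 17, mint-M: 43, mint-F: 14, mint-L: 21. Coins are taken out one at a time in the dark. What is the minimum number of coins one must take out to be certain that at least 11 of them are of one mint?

87

An adversary could hand out at most 10 coins per mint (mint-T, mint-Z, mint-N run out sooner): 3 + 7 + 10 + 10 + 6 + 10 + 10 + 10 + 10 + 10 = 86 coins and still no mint has 11.
One more coin lands in a mint already at 10, so 87 draws are enough and 86 are not.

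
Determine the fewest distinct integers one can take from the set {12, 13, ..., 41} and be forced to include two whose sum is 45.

20

Two chosen integers sum to 45 exactly when both halves of some pair {x, 45−x} with 12 ≤ x ≤ 45−x ≤ 33 are chosen — 11 such pairs.
The remaining 8 elements (those with no distinct partner in range) can never complete a 45-sum, so the worst case takes all of them and one from each pair: 8 + 11 = 19.
By the pigeonhole principle, the 20th integer has to be the second member of some pair, so 19 + 1 = 20.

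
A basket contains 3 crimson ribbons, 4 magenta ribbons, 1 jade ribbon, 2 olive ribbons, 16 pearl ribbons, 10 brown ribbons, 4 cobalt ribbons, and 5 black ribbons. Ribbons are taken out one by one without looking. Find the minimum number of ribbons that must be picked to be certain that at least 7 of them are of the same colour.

By the pigeonhole principle, put each drawn ribbon into a box by colour. The largest draw with every box below 7 takes min(count, 6) from each colour; colours with fewer than 6 contribute all they have.
Σ min(cᵢ, 6) = 3 + 4 + 1 + 2 + 6 + 6 + 4 + 5 = 31.
Draw number 31 + 1 = 32 must push one box to 7.

32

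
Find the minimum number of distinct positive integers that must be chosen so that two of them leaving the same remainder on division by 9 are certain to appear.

The 9 residue classes mod 9 are the pigeonholes.
With 9 integers one could put 1 in each residue class and have no class reach 2.
The 10th integer pushes some class to 2, so 9·1 + 1 = 10.

10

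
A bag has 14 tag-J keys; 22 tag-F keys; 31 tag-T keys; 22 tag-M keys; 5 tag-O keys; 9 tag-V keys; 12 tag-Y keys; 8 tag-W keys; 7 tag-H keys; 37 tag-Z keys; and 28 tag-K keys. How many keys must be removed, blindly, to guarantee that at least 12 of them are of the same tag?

The 11 tags are the holes; the keys drawn are the pigeons.
To avoid 12 of any one tag, the worst case takes at most 11 of each tag, or every key of a tag that has fewer than 11.
That gives 11 + 11 + 11 + 11 + 5 + 9 + 11 + 8 + 7 + 11 + 11 = 106 keys with no tag reaching 12.
The next key forces some tag to 12, so 106 + 1 = 107.

107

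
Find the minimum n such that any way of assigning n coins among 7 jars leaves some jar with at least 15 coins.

99

With 98 coins one could put exactly 14 in each of the 7 jars, and no jar would reach 15.
One more coin must land in a jar that already has 14, giving it 15.
So 7 × 14 + 1 = 99 coins are required.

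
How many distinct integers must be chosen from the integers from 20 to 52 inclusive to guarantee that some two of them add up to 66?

21

Group the elements by complementary pair {x, 66−x}: {20,46}, {21,45}, {22,44}, …, giving 13 two-element pairs, the single value 33 (it cannot pair with itself since the integers are distinct), and 6 integers whose partner 66−x falls outside [20,52].
By pigeonhole, treating each of those 20 groups as a pigeonhole, one can pick one integer per group — 20 integers — with no two summing to 66.
The 21st integer lands in an occupied pair, forcing a sum of 66.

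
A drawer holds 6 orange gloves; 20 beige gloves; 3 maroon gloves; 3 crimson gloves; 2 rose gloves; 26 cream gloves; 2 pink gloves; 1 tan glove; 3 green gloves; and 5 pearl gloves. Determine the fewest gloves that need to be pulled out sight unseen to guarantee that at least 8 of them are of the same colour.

Pigeonhole: put each drawn glove into a box by colour. The largest draw with every box below 8 takes min(count, 7) from each colour; colours with fewer than 7 contribute all they have.
Σ min(cᵢ, 7) = 6 + 7 + 3 + 3 + 2 + 7 + 2 + 1 + 3 + 5 = 39.
Draw number 39 + 1 = 40 must push one box to 8.

40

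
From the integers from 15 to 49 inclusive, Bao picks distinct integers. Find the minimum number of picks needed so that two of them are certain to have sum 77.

25

Group the elements by complementary pair {x, 77−x}: {28,49}, {29,48}, {30,47}, …, giving 11 two-element pairs and 13 integers whose partner 77−x falls outside [15,49].
By the pigeonhole principle, treating each of those 24 groups as a pigeonhole, one can pick one integer per group — 24 integers — with no two summing to 77.
The 25th integer lands in an occupied pair, forcing a sum of 77.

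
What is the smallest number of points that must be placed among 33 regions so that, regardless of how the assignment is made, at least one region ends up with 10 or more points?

With 297 points one could put exactly 9 in each of the 33 regions, and no region would reach 10.
One more point must land in a region that already has 9, giving it 10.
So 33 × 9 + 1 = 298 points are required.

298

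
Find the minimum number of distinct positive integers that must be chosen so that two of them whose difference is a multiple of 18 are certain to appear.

19

Integers whose pairwise differences are multiples of 18 are exactly those sharing a remainder mod 18. The 18 residue classes mod 18 are the pigeonholes.
With 18 integers one could put 1 in each residue class and have no class reach 2.
The 19th integer pushes some class to 2, so 18·1 + 1 = 19.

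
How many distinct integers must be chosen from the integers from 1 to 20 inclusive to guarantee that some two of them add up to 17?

Two chosen integers sum to 17 exactly when both halves of some pair {x, 17−x} with 1 ≤ x ≤ 17−x ≤ 16 are chosen — 8 such pairs.
The remaining 4 elements (those with no distinct partner in range) can never complete a 17-sum, so the worst case takes all of them and one from each pair: 4 + 8 = 12.
By pigeonhole, the 13th integer has to be the second member of some pair, so 12 + 1 = 13.

13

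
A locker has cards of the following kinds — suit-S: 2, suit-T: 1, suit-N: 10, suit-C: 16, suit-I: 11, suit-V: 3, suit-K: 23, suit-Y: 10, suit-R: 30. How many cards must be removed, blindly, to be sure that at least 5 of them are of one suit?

The 9 suits are the holes; the cards drawn are the pigeons.
To avoid 5 of any one suit, the worst case takes at most 4 of each suit, or every card of a suit that has fewer than 4.
That gives 2 + 1 + 4 + 4 + 4 + 3 + 4 + 4 + 4 = 30 cards with no suit reaching 5.
The next card forces some suit to 5, so 30 + 1 = 31.

31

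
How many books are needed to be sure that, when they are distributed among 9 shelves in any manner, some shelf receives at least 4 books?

With 27 books one could put exactly 3 in each of the 9 shelves, and no shelf would reach 4.
Pigeonhole: one more book must land in a shelf that already has 3, giving it 4.
So 9 × 3 + 1 = 28 books are required.

28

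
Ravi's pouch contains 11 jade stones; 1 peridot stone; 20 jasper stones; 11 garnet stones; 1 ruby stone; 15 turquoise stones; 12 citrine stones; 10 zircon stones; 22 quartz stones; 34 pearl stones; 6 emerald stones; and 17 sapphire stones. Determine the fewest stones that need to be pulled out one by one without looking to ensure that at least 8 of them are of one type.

An adversary could hand out at most 7 stones per type (peridot, ruby, emerald run out sooner): 7 + 1 + 7 + 7 + 1 + 7 + 7 + 7 + 7 + 7 + 6 + 7 = 71 stones and still no type has 8.
One more stone lands in a type already at 7, so 72 draws are enough and 71 are not.

72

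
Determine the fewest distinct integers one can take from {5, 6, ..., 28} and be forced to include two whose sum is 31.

Two chosen integers sum to 31 exactly when both halves of some pair {x, 31−x} with 5 ≤ x ≤ 31−x ≤ 26 are chosen — 11 such pairs.
The remaining 2 elements (those with no distinct partner in range) can never complete a 31-sum, so the worst case takes all of them and one from each pair: 2 + 11 = 13.
Pigeonhole: the 14th integer has to be the second member of some pair, so 13 + 1 = 14.

14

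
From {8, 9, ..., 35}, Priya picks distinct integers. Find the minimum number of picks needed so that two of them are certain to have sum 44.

Two chosen integers sum to 44 exactly when both halves of some pair {x, 44−x} with 9 ≤ x ≤ 44−x ≤ 35 are chosen — 13 such pairs.
The remaining 2 elements (those with no distinct partner in range) can never complete a 44-sum, so the worst case takes all of them and one from each pair: 2 + 13 = 15.
The 16th integer has to be the second member of some pair, so 15 + 1 = 16.

16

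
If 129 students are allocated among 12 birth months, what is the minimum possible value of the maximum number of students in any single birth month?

11

The 12 birth months are the holes and the 129 students are the pigeons.
If every birth month held at most 10 students, the total would be at most 12 × 10 = 120, which is less than 129.
So some birth month holds at least ⌈129/12⌉ = 11 students.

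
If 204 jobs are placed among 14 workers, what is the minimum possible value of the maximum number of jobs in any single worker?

By pigeonhole, the 14 workers are the holes and the 204 jobs are the pigeons.
If every worker held at most 14 jobs, the total would be at most 14 × 14 = 196, which is less than 204.
So some worker holds at least ⌈204/14⌉ = 15 jobs.

15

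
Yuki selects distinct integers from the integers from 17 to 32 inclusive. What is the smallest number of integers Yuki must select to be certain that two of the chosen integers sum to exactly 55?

12

Two chosen integers sum to 55 exactly when both halves of some pair {x, 55−x} with 23 ≤ x ≤ 55−x ≤ 32 are chosen — 5 such pairs.
The remaining 6 elements (those with no distinct partner in range) can never complete a 55-sum, so the worst case takes all of them and one from each pair: 6 + 5 = 11.
The 12th integer has to be the second member of some pair, so 11 + 1 = 12.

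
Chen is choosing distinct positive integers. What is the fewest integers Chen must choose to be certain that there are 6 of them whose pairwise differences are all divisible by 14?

71

Integers whose pairwise differences are multiples of 14 are exactly those sharing a remainder mod 14. Pigeonhole: the 14 residue classes mod 14 are the pigeonholes.
With 70 integers one could put 5 in each residue class and have no class reach 6.
The 71st integer pushes some class to 6, so 14·5 + 1 = 71.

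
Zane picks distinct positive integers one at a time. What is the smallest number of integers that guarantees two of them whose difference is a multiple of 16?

17

Integers whose pairwise differences are multiples of 16 are exactly those sharing a remainder mod 16. By the pigeonhole principle, the 16 residue classes mod 16 are the pigeonholes.
With 16 integers one could put 1 in each residue class and have no class reach 2.
The 17th integer pushes some class to 2, so 16·1 + 1 = 17.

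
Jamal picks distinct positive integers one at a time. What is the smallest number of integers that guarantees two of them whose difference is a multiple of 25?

Integers whose pairwise differences are multiples of 25 are exactly those sharing a remainder mod 25. The 25 residue classes mod 25 are the pigeonholes.
With 25 integers one could put 1 in each residue class and have no class reach 2.
The 26th integer pushes some class to 2, so 25·1 + 1 = 26.

26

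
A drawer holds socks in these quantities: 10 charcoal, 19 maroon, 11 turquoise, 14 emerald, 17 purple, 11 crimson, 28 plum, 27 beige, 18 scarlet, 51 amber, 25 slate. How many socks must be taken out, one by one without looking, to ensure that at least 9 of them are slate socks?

215

In the worst case for collecting slate socks, every non-slate sock comes out first.
There are 10 + 19 + 11 + 14 + 17 + 11 + 28 + 27 + 18 + 51 = 206 non-slate socks altogether.
After those, each further sock must be slate, so 206 + 9 = 215 draws guarantee 9 slate socks.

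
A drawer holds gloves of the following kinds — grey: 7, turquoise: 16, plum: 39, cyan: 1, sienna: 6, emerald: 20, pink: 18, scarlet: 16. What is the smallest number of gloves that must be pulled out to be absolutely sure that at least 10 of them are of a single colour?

60

The 8 colours are the holes; the gloves drawn are the pigeons.
To avoid 10 of any one colour, the worst case takes at most 9 of each colour, or every glove of a colour that has fewer than 9.
That gives 7 + 9 + 9 + 1 + 6 + 9 + 9 + 9 = 59 gloves with no colour reaching 10.
The next glove forces some colour to 10, so 59 + 1 = 60.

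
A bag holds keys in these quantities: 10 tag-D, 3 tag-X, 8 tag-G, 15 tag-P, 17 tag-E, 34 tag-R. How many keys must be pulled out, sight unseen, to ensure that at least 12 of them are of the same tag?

55

By the pigeonhole principle, put each drawn key into a box by tag. The largest draw with every box below 12 takes min(count, 11) from each tag; tags with fewer than 11 contribute all they have.
Σ min(cᵢ, 11) = 10 + 3 + 8 + 11 + 11 + 11 = 54.
Draw number 54 + 1 = 55 must push one box to 12.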